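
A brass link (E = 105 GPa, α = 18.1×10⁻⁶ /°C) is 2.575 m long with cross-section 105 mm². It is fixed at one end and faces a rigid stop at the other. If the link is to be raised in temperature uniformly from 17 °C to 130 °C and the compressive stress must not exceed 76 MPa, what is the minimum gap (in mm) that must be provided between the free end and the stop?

g ≈ 3.4 mm

Free expansion if unrestrained: δ_free = αΔT L = 18.1×10⁻⁶ × 113 × 2575 = 5.267 mm.
At the allowable stress the elastic shortening the wall may impose is σL/E = 76 × 2575 / (105×10³) = 1.864 mm.
So the gap has to take up the difference, g_min = δ_free − σL/E = 5.267 − 1.864 = 3.403 mm.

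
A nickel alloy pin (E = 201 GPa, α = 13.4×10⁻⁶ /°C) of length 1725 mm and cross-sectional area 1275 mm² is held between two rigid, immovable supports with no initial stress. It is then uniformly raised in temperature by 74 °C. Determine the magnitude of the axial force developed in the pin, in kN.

P ≈ 254 kN (compressive)

Full restraint means ε = 0, so the stress is σ = EαΔT = 201×10³ × 13.4×10⁻⁶ × 74 = 199.3 MPa.
P = AEαΔT = 1275 × 201×10³ × 13.4×10⁻⁶ × 74 = 254.1 kN (compressive).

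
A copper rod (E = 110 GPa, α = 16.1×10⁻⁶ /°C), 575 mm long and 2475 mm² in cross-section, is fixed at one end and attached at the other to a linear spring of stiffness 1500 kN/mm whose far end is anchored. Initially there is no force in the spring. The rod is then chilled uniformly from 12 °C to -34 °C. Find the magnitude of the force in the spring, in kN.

P ≈ 153 kN

Free thermal contraction: δ_free = αΔT L = 16.1×10⁻⁶ × 46 × 575 = 0.4258 mm.
With a force P in the spring, the elastic change of the rod is PL/(AE) and that of the spring is P/k; compatibility requires their sum to equal δ_free.
So P = δ_free / [L/(AE) + 1/k] = 0.4258 / [ 575/(2475×110×10³) + 1/(1500×10³) ].
P = 0.4258 / 2.779×10⁻⁶ = 153300 N.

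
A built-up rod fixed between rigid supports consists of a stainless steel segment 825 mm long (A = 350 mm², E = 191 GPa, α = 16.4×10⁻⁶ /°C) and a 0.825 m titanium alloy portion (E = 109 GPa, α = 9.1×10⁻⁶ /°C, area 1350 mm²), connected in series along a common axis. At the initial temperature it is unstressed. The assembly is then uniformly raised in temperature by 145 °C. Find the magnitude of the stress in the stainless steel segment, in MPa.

σ ≈ 486 MPa (compressive)

If the supports were absent, the total length change would be Σ αᵢΔT Lᵢ = 16.4×10⁻⁶×145×825 + 9.1×10⁻⁶×145×825 = 3.05 mm.
The walls prevent any net length change, so an axial force P (same in every segment) develops. Compatibility: P · Σ Lᵢ/(AᵢEᵢ) = δ_free.
The series flexibility is Σ Lᵢ/(AᵢEᵢ) = 825/(350×191×10³) + 825/(1350×109×10³) = 1.795×10⁻⁵ mm/N.
P = 3.05 / 1.795×10⁻⁵ = 170000 N = 170 kN, compressive.
σ_{stainless steel} = P / A = 170000 / 350 = 485.6 MPa.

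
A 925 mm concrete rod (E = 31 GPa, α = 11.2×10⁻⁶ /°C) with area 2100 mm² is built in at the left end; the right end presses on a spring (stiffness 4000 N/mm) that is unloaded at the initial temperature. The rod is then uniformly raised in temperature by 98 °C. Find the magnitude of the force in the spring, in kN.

P ≈ 3.84 kN

The unrestrained thermal change is αΔT L = 11.2×10⁻⁶ × 98 × 925 = 1.015 mm.
With a force P in the spring, the elastic change of the rod is PL/(AE) and that of the spring is P/k; compatibility requires their sum to equal δ_free.
So P = δ_free / [L/(AE) + 1/k] = 1.015 / [ 925/(2100×31×10³) + 1/(4000) ].
P = 1.015 / 0.0002642 = 3843 N.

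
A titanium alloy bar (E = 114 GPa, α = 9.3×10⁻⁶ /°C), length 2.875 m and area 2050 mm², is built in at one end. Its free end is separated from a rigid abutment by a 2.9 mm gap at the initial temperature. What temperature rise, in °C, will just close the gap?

The gap closes when αΔT L = 2.9 mm, since the bar is still unstressed at that instant.
ΔT = 2.9 / (9.3×10⁻⁶ × 2875) = 108.5 °C.

ΔT ≈ 108 °C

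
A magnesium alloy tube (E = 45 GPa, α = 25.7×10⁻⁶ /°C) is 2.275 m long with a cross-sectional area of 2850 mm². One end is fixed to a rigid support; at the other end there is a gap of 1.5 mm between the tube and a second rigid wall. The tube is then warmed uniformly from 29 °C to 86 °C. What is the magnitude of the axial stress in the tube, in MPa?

Unrestrained expansion: δ_free = αΔT L = 25.7×10⁻⁶ × 57 × 2275 = 3.333 mm.
After closing the 1.5 mm clearance, 3.333 − 1.5 = 1.833 mm of expansion remains to be suppressed by the wall.
That suppressed elongation corresponds to σ = E·Δ/L = 45×10³ × 1.833/2275 = 36.25 MPa.

σ ≈ 36.3 MPa (compressive)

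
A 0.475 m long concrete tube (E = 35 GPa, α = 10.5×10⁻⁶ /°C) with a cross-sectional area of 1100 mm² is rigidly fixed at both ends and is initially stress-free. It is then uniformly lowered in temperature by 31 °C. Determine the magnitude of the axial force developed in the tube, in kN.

P ≈ 12.5 kN (tensile)

The ends cannot move, so σ = EαΔT = 35×10³ × 10.5×10⁻⁶ × 31 = 11.39 MPa.
Then P = σA = 11.39 × 1100 mm² = 12.53 kN, tensile.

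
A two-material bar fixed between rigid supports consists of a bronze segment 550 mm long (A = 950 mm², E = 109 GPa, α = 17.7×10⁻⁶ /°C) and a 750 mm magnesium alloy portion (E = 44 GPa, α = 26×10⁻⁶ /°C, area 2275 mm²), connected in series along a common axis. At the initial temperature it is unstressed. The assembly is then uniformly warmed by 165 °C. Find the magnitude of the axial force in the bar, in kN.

P ≈ 377 kN (compressive)

With the walls removed the bar would change length by δ_free = Σ αᵢΔT Lᵢ = 17.7×10⁻⁶×165×550 + 26×10⁻⁶×165×750 = 4.824 mm.
Since the ends are fixed, an axial force P builds up, equal in every segment, with P · Σ Lᵢ/(AᵢEᵢ) = δ_free.
Σ Lᵢ/(AᵢEᵢ) = 550/(950×109×10³) + 750/(2275×44×10³) = 1.28×10⁻⁵ mm/N.
So P = 4.824 / 1.28×10⁻⁵ = 376.7 kN, compressive.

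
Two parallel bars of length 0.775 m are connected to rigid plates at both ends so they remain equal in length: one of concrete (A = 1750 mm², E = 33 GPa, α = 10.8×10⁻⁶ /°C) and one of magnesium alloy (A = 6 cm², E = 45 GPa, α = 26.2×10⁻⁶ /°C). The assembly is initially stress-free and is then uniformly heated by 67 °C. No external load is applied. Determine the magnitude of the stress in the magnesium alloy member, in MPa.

σ ≈ 31.6 MPa (compressive)

Both members must finish at the same length. With the larger α, the magnesium alloy tends to over-expand; the plates restrain it, putting the magnesium alloy in compression and the concrete in tension. With no external load the two internal forces are equal and opposite, magnitude P.
Compatibility of the two members (thermal + elastic change equal): (α₁ − α₂)ΔT = P·[1/(A₁E₁) + 1/(A₂E₂)].
|α₁ − α₂|·ΔT = 15.4×10⁻⁶ × 67 = 0.001032.
1/(A₁E₁) + 1/(A₂E₂) = 1/(1750×33×10³) + 1/(600×45×10³) = 5.435×10⁻⁸ N⁻¹.
P = 0.001032 / 5.435×10⁻⁸ = 18980 N = 18.98 kN.
σ_{magnesium alloy} = P/A₂ = 18980/600 = 31.64 MPa, compressive.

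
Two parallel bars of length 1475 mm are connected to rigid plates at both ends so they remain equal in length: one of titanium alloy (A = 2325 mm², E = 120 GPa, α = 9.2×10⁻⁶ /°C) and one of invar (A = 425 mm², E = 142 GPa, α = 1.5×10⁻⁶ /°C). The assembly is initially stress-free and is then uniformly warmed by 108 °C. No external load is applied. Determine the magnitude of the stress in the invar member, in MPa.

The titanium alloy has the larger α, so on heating it would change length more than the invar if both were free. The rigid plates force a common final length, so the titanium alloy is put into compression and the invar into tension, with equal and opposite forces P (no external load).
Setting the final lengths equal and cancelling L: (α₁ − α₂)ΔT = P/(A₁E₁) + P/(A₂E₂).
|α₁ − α₂|·ΔT = 7.7×10⁻⁶ × 108 = 0.0008316.
1/(A₁E₁) + 1/(A₂E₂) = 1/(2325×120×10³) + 1/(425×142×10³) = 2.015×10⁻⁸ N⁻¹.
P = 0.0008316 / 2.015×10⁻⁸ = 41260 N = 41.26 kN.
σ_{invar} = P/A₂ = 41260/425 = 97.09 MPa, tensile.

σ ≈ 97.1 MPa (tensile)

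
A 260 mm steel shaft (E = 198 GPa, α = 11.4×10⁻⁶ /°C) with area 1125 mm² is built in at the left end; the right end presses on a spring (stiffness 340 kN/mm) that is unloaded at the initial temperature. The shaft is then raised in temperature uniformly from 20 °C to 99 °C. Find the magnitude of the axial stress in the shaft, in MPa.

σ ≈ 50.7 MPa (compressive)

If the spring were absent the shaft would lengthen by αΔT L = 11.4×10⁻⁶ × 79 × 260 = 0.2342 mm.
Let P be the compressive force at the spring. The shaft shortens elastically by PL/(AE) and the spring compresses by P/k; together these equal δ_free.
So P = δ_free / [L/(AE) + 1/k] = 0.2342 / [ 260/(1125×198×10³) + 1/(340×10³) ].
P = 0.2342 / 4.108×10⁻⁶ = 56990 N.
σ = P/A = 56990/1125 = 50.66 MPa.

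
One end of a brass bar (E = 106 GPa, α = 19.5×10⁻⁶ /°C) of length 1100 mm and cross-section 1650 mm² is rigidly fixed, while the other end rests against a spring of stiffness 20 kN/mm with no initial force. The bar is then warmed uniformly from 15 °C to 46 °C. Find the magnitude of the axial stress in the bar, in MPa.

σ ≈ 7.16 MPa (compressive)

Free thermal expansion: δ_free = αΔT L = 19.5×10⁻⁶ × 31 × 1100 = 0.665 mm.
Let P be the compressive force at the spring. The bar shortens elastically by PL/(AE) and the spring compresses by P/k; together these equal δ_free.
P [ L/(AE) + 1/k ] = δ_free → P [ 1100/(1650×106×10³) + 1/(20×10³) ] = 0.665.
P = 0.665 / 5.629×10⁻⁵ = 11810 N.
σ = P/A = 11810/1650 = 7.159 MPa.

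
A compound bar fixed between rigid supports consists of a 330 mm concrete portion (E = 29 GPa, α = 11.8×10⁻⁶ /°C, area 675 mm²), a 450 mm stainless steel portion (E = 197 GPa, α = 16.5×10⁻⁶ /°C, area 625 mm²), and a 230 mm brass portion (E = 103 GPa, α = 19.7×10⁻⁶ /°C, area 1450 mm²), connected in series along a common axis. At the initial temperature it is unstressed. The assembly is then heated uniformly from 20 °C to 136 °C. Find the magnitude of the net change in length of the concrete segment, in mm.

If the supports were absent, the total length change would be Σ αᵢΔT Lᵢ = 11.8×10⁻⁶×116×330 + 16.5×10⁻⁶×116×450 + 19.7×10⁻⁶×116×230 = 1.839 mm.
The walls prevent any net length change, so an axial force P (same in every segment) develops. Compatibility: P · Σ Lᵢ/(AᵢEᵢ) = δ_free.
Σ Lᵢ/(AᵢEᵢ) = 330/(675×29×10³) + 450/(625×197×10³) + 230/(1450×103×10³) = 2.205×10⁻⁵ mm/N.
P = 1.839 / 2.205×10⁻⁵ = 83370 N = 83.37 kN, compressive.
For the concrete segment, free thermal change = 11.8×10⁻⁶×116×330 = 0.4517 mm and elastic change from P = 83370×330/(675×29×10³) = 1.405 mm; these oppose, so the net change is 0.954 mm (segment shortens).

|ΔL| ≈ 0.954 mm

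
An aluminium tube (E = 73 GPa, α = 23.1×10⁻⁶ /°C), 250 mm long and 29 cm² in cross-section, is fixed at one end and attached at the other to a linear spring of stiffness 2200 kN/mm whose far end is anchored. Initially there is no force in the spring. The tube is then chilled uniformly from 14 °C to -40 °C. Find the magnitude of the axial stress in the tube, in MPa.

Free thermal contraction: δ_free = αΔT L = 23.1×10⁻⁶ × 54 × 250 = 0.3118 mm.
Let P be the tensile force in the spring. The tube extends elastically by PL/(AE) and the spring stretches by P/k; together these equal δ_free.
So P = δ_free / [L/(AE) + 1/k] = 0.3118 / [ 250/(2900×73×10³) + 1/(2200×10³) ].
P = 0.3118 / 1.635×10⁻⁶ = 190700 N.
σ = P/A = 190700/2900 = 65.75 MPa.

σ ≈ 65.8 MPa (tensile)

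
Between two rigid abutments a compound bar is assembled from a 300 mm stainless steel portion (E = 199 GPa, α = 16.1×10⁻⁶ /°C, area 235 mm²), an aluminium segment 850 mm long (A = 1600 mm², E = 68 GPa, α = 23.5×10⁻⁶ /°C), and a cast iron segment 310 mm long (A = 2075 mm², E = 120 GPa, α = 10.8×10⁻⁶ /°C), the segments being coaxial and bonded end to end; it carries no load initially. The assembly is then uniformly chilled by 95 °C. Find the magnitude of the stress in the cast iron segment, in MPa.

Free thermal contraction of the whole bar: Σ αᵢΔT Lᵢ = 16.1×10⁻⁶×95×300 + 23.5×10⁻⁶×95×850 + 10.8×10⁻⁶×95×310 = 2.675 mm.
The walls prevent any net length change, so an axial force P (same in every segment) develops. Compatibility: P · Σ Lᵢ/(AᵢEᵢ) = δ_free.
Σ Lᵢ/(AᵢEᵢ) = 300/(235×199×10³) + 850/(1600×68×10³) + 310/(2075×120×10³) = 1.547×10⁻⁵ mm/N.
So P = 2.675 / 1.547×10⁻⁵ = 172.9 kN, tensile.
σ_{cast iron} = P / A = 172900 / 2075 = 83.3 MPa.

σ ≈ 83.3 MPa (tensile)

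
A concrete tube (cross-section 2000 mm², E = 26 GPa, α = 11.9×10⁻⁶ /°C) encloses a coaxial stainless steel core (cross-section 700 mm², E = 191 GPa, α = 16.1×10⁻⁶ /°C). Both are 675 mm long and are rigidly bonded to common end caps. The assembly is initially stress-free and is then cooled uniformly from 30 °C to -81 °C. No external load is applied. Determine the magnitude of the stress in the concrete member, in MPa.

σ ≈ 8.73 MPa (compressive)

The stainless steel has the larger α, so on cooling it would change length more than the concrete if both were free. The rigid plates force a common final length, so the stainless steel is put into tension and the concrete into compression, with equal and opposite forces P (no external load).
Compatibility of the two members (thermal + elastic change equal): (α₁ − α₂)ΔT = P·[1/(A₁E₁) + 1/(A₂E₂)].
|α₁ − α₂|·ΔT = 4.2×10⁻⁶ × 111 = 0.0004662.
1/(A₁E₁) + 1/(A₂E₂) = 1/(2000×26×10³) + 1/(700×191×10³) = 2.671×10⁻⁸ N⁻¹.
P = 0.0004662 / 2.671×10⁻⁸ = 17450 N = 17.45 kN.
σ_{concrete} = P/A₁ = 17450/2000 = 8.727 MPa, compressive.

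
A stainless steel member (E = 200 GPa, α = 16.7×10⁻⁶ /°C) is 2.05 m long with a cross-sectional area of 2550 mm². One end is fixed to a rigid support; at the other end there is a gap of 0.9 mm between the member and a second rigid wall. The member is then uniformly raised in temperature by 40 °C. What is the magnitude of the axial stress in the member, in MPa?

σ ≈ 45.8 MPa (compressive)

If the wall were absent the member would grow by αΔT L = 16.7×10⁻⁶ × 40 × 2050 = 1.369 mm.
This exceeds the 0.9 mm gap, so the wall pushes back. The portion of expansion that must be recovered elastically is δ_free − gap = 1.369 − 0.9 = 0.4694 mm.
Compatibility: PL/(AE) = 0.4694 mm, so σ = P/A = E × (0.4694/2050) = 45.8 MPa.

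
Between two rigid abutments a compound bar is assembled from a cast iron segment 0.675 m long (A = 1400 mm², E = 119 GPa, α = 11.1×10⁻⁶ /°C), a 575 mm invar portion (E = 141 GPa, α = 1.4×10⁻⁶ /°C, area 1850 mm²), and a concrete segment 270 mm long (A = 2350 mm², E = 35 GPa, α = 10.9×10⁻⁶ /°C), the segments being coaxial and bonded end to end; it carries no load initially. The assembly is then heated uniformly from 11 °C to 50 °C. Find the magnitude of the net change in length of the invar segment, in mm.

|ΔL| ≈ 0.0699 mm

With the walls removed the bar would change length by δ_free = Σ αᵢΔT Lᵢ = 11.1×10⁻⁶×39×675 + 1.4×10⁻⁶×39×575 + 10.9×10⁻⁶×39×270 = 0.4384 mm.
The rigid supports impose zero overall length change; the single axial force P common to all segments must satisfy P Σ Lᵢ/(AᵢEᵢ) = δ_free.
Σ Lᵢ/(AᵢEᵢ) = 675/(1400×119×10³) + 575/(1850×141×10³) + 270/(2350×35×10³) = 9.539×10⁻⁶ mm/N.
So P = 0.4384 / 9.539×10⁻⁶ = 45.96 kN, compressive.
For the invar segment, free thermal change = 1.4×10⁻⁶×39×575 = 0.03139 mm and elastic change from P = 45960×575/(1850×141×10³) = 0.1013 mm; these oppose, so the net change is 0.0699 mm (segment shortens).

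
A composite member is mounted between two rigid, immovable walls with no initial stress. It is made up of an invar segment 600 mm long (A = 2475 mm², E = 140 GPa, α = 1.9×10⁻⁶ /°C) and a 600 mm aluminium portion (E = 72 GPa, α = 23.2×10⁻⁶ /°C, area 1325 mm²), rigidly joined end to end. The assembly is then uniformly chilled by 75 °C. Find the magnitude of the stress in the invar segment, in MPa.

Free thermal contraction of the whole bar: Σ αᵢΔT Lᵢ = 1.9×10⁻⁶×75×600 + 23.2×10⁻⁶×75×600 = 1.129 mm.
The walls prevent any net length change, so an axial force P (same in every segment) develops. Compatibility: P · Σ Lᵢ/(AᵢEᵢ) = δ_free.
The series flexibility is Σ Lᵢ/(AᵢEᵢ) = 600/(2475×140×10³) + 600/(1325×72×10³) = 8.021×10⁻⁶ mm/N.
P = 1.129 / 8.021×10⁻⁶ = 140800 N = 140.8 kN, tensile.
σ_{invar} = P / A = 140800 / 2475 = 56.9 MPa.

σ ≈ 56.9 MPa (tensile)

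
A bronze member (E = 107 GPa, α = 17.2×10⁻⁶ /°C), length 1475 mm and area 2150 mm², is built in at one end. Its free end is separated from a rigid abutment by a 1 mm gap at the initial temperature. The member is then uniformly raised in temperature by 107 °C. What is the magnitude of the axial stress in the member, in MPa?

If the wall were absent the member would grow by αΔT L = 17.2×10⁻⁶ × 107 × 1475 = 2.715 mm.
The gap closes (δ_free > 1 mm) and the wall then resists a further 2.715 − 1 = 1.715 mm of expansion.
Compatibility: PL/(AE) = 1.715 mm, so σ = P/A = E × (1.715/1475) = 124.4 MPa.

σ ≈ 124 MPa (compressive)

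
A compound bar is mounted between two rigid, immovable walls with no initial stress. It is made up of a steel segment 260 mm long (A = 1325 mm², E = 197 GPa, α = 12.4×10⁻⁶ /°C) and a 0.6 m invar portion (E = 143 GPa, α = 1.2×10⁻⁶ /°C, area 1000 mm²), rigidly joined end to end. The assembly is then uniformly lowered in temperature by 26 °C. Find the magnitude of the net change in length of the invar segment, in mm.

If the supports were absent, the total length change would be Σ αᵢΔT Lᵢ = 12.4×10⁻⁶×26×260 + 1.2×10⁻⁶×26×600 = 0.1025 mm.
Since the ends are fixed, an axial force P builds up, equal in every segment, with P · Σ Lᵢ/(AᵢEᵢ) = δ_free.
Σ Lᵢ/(AᵢEᵢ) = 260/(1325×197×10³) + 600/(1000×143×10³) = 5.192×10⁻⁶ mm/N.
P = 0.1025 / 5.192×10⁻⁶ = 19750 N = 19.75 kN, tensile.
For the invar segment, free thermal change = 1.2×10⁻⁶×26×600 = 0.01872 mm and elastic change from P = 19750×600/(1000×143×10³) = 0.08287 mm; these oppose, so the net change is 0.0642 mm (segment lengthens).

|ΔL| ≈ 0.0642 mm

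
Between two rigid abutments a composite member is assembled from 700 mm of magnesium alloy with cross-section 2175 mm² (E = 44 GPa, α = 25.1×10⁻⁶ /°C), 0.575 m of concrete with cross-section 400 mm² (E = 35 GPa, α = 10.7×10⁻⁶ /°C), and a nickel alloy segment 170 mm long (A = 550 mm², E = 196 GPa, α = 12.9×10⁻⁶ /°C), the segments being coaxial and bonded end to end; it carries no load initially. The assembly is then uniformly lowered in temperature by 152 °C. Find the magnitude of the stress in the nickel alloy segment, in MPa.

σ ≈ 143 MPa (tensile)

Free thermal contraction of the whole bar: Σ αᵢΔT Lᵢ = 25.1×10⁻⁶×152×700 + 10.7×10⁻⁶×152×575 + 12.9×10⁻⁶×152×170 = 3.939 mm.
The rigid supports impose zero overall length change; the single axial force P common to all segments must satisfy P Σ Lᵢ/(AᵢEᵢ) = δ_free.
Σ Lᵢ/(AᵢEᵢ) = 700/(2175×44×10³) + 575/(400×35×10³) + 170/(550×196×10³) = 4.996×10⁻⁵ mm/N.
Hence P = δ_free / Σ(L/AE) = 3.939/4.996×10⁻⁵ = 78.84 kN (tensile).
σ_{nickel alloy} = P / A = 78840 / 550 = 143.3 MPa.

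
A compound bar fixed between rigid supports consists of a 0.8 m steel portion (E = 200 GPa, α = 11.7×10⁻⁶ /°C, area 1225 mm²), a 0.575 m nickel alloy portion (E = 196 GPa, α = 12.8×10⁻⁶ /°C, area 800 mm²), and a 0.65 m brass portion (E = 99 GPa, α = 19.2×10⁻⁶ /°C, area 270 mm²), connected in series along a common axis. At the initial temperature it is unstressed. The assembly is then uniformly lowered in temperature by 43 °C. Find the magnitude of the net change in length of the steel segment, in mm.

|ΔL| ≈ 0.271 mm

If the supports were absent, the total length change would be Σ αᵢΔT Lᵢ = 11.7×10⁻⁶×43×800 + 12.8×10⁻⁶×43×575 + 19.2×10⁻⁶×43×650 = 1.256 mm.
Since the ends are fixed, an axial force P builds up, equal in every segment, with P · Σ Lᵢ/(AᵢEᵢ) = δ_free.
Σ Lᵢ/(AᵢEᵢ) = 800/(1225×200×10³) + 575/(800×196×10³) + 650/(270×99×10³) = 3.125×10⁻⁵ mm/N.
Hence P = δ_free / Σ(L/AE) = 1.256/3.125×10⁻⁵ = 40.18 kN (tensile).
For the steel segment, free thermal change = 11.7×10⁻⁶×43×800 = 0.4025 mm and elastic change from P = 40180×800/(1225×200×10³) = 0.1312 mm; these oppose, so the net change is 0.271 mm (segment shortens).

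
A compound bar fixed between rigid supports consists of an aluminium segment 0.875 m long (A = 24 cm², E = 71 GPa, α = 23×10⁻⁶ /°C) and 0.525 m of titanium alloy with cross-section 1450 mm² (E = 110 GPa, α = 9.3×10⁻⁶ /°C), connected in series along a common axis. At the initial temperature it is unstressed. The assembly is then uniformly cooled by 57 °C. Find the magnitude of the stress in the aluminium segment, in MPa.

Free thermal contraction of the whole bar: Σ αᵢΔT Lᵢ = 23×10⁻⁶×57×875 + 9.3×10⁻⁶×57×525 = 1.425 mm.
Since the ends are fixed, an axial force P builds up, equal in every segment, with P · Σ Lᵢ/(AᵢEᵢ) = δ_free.
Σ Lᵢ/(AᵢEᵢ) = 875/(2400×71×10³) + 525/(1450×110×10³) = 8.427×10⁻⁶ mm/N.
So P = 1.425 / 8.427×10⁻⁶ = 169.2 kN, tensile.
σ_{aluminium} = P / A = 169200 / 2400 = 70.48 MPa.

σ ≈ 70.5 MPa (tensile)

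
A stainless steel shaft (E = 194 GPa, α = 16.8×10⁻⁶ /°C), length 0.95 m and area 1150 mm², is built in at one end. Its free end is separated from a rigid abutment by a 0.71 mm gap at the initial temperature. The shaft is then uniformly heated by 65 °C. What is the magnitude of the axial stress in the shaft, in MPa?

σ ≈ 66.9 MPa (compressive)

Free thermal elongation = αΔT L = 16.8×10⁻⁶ × 65 × 950 = 1.037 mm.
This exceeds the 0.71 mm gap, so the wall pushes back. The portion of expansion that must be recovered elastically is δ_free − gap = 1.037 − 0.71 = 0.3274 mm.
So σ = E(δ_free − g)/L = 194×10³ × 0.3274/950 = 66.86 MPa.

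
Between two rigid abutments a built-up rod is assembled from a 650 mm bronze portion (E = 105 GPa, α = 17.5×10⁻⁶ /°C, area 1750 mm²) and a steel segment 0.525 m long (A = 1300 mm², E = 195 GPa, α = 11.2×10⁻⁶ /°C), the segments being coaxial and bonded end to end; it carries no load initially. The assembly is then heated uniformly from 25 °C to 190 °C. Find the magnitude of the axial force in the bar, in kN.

If the supports were absent, the total length change would be Σ αᵢΔT Lᵢ = 17.5×10⁻⁶×165×650 + 11.2×10⁻⁶×165×525 = 2.847 mm.
Since the ends are fixed, an axial force P builds up, equal in every segment, with P · Σ Lᵢ/(AᵢEᵢ) = δ_free.
Σ Lᵢ/(AᵢEᵢ) = 650/(1750×105×10³) + 525/(1300×195×10³) = 5.608×10⁻⁶ mm/N.
So P = 2.847 / 5.608×10⁻⁶ = 507.6 kN, compressive.

P ≈ 508 kN (compressive)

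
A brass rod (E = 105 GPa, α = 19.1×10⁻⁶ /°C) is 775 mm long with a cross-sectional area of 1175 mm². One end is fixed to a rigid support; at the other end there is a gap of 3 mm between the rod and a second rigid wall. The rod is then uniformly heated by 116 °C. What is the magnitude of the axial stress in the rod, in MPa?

Unrestrained expansion: δ_free = αΔT L = 19.1×10⁻⁶ × 116 × 775 = 1.717 mm.
Since δ_free = 1.72 mm is less than the 3 mm gap, the rod never touches the wall. No axial force develops.

σ ≈ 0 MPa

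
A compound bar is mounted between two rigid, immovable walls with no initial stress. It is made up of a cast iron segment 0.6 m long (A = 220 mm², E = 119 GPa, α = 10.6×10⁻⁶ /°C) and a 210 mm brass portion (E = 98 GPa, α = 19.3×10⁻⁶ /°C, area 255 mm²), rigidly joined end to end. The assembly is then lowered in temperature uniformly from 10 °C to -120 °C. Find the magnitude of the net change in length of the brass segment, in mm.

|ΔL| ≈ 0.164 mm

Free thermal contraction of the whole bar: Σ αᵢΔT Lᵢ = 10.6×10⁻⁶×130×600 + 19.3×10⁻⁶×130×210 = 1.354 mm.
The rigid supports impose zero overall length change; the single axial force P common to all segments must satisfy P Σ Lᵢ/(AᵢEᵢ) = δ_free.
Σ Lᵢ/(AᵢEᵢ) = 600/(220×119×10³) + 210/(255×98×10³) = 3.132×10⁻⁵ mm/N.
So P = 1.354 / 3.132×10⁻⁵ = 43.22 kN, tensile.
For the brass segment, free thermal change = 19.3×10⁻⁶×130×210 = 0.5269 mm and elastic change from P = 43220×210/(255×98×10³) = 0.3632 mm; these oppose, so the net change is 0.164 mm (segment shortens).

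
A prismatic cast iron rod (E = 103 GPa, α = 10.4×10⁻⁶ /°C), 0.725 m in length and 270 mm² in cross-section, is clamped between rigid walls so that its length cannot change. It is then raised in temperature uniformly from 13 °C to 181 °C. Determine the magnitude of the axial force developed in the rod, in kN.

With zero net strain, σ = E·αΔT = 103 GPa × 10.4×10⁻⁶ × 168 = 180 MPa.
P = AEαΔT = 270 × 103×10³ × 10.4×10⁻⁶ × 168 = 48.59 kN (compressive).

P ≈ 48.6 kN (compressive)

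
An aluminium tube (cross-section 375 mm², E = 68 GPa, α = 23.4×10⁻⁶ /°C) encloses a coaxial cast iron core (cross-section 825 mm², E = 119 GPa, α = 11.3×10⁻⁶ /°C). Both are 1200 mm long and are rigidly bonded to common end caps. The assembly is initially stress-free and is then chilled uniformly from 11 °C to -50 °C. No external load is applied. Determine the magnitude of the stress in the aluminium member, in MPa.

Both members must finish at the same length. With the larger α, the aluminium tends to over-contract; the plates restrain it, putting the aluminium in tension and the cast iron in compression. With no external load the two internal forces are equal and opposite, magnitude P.
Compatibility of the two members (thermal + elastic change equal): (α₁ − α₂)ΔT = P·[1/(A₁E₁) + 1/(A₂E₂)].
|α₁ − α₂|·ΔT = 12.1×10⁻⁶ × 61 = 0.0007381.
1/(A₁E₁) + 1/(A₂E₂) = 1/(375×68×10³) + 1/(825×119×10³) = 4.94×10⁻⁸ N⁻¹.
So P = 0.0007381 / 4.94×10⁻⁸ = 14.94 kN.
σ_{aluminium} = P/A₁ = 14940/375 = 39.84 MPa, tensile.

σ ≈ 39.8 MPa (tensile)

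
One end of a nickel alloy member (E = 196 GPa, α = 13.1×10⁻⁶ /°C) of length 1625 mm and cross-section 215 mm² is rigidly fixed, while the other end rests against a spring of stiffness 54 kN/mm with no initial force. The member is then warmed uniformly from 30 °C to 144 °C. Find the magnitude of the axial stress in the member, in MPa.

σ ≈ 198 MPa (compressive)

The unrestrained thermal change is αΔT L = 13.1×10⁻⁶ × 114 × 1625 = 2.427 mm.
Let P be the compressive force at the spring. The member shortens elastically by PL/(AE) and the spring compresses by P/k; together these equal δ_free.
So P = δ_free / [L/(AE) + 1/k] = 2.427 / [ 1625/(215×196×10³) + 1/(54×10³) ].
P = 2.427 / 5.708×10⁻⁵ = 42510 N.
σ = P/A = 42510/215 = 197.7 MPa.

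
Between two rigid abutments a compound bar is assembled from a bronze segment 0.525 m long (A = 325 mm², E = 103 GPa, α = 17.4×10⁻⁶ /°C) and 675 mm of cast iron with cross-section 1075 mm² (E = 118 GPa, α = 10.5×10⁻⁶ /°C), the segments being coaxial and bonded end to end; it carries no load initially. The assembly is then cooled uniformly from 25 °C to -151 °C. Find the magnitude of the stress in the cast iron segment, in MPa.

σ ≈ 126 MPa (tensile)

If the supports were absent, the total length change would be Σ αᵢΔT Lᵢ = 17.4×10⁻⁶×176×525 + 10.5×10⁻⁶×176×675 = 2.855 mm.
The walls prevent any net length change, so an axial force P (same in every segment) develops. Compatibility: P · Σ Lᵢ/(AᵢEᵢ) = δ_free.
The series flexibility is Σ Lᵢ/(AᵢEᵢ) = 525/(325×103×10³) + 675/(1075×118×10³) = 2.1×10⁻⁵ mm/N.
So P = 2.855 / 2.1×10⁻⁵ = 135.9 kN, tensile.
σ_{cast iron} = P / A = 135900 / 1075 = 126.4 MPa.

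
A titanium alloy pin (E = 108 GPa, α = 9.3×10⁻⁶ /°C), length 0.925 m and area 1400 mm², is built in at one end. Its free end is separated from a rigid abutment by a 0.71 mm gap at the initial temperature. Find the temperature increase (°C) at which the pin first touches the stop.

The gap closes when αΔT L = 0.71 mm, since the pin is still unstressed at that instant.
ΔT = 0.71 / (9.3×10⁻⁶ × 925) = 82.53 °C.

ΔT ≈ 82.5 °C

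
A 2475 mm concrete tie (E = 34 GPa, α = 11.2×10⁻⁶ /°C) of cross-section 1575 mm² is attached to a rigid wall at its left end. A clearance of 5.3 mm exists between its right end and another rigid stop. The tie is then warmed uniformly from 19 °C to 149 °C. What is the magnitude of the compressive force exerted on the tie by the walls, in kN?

P ≈ 0 kN

If the wall were absent the tie would grow by αΔT L = 11.2×10⁻⁶ × 130 × 2475 = 3.604 mm.
Since δ_free = 3.6 mm is less than the 5.3 mm gap, the tie never touches the wall. No axial force develops.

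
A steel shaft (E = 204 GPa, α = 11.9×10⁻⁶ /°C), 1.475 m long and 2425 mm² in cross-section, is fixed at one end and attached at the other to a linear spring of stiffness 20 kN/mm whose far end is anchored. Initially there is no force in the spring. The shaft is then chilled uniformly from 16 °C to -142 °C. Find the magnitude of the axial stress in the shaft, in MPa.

σ ≈ 21.6 MPa (tensile)

Free thermal contraction: δ_free = αΔT L = 11.9×10⁻⁶ × 158 × 1475 = 2.773 mm.
With a force P in the spring, the elastic change of the shaft is PL/(AE) and that of the spring is P/k; compatibility requires their sum to equal δ_free.
So P = δ_free / [L/(AE) + 1/k] = 2.773 / [ 1475/(2425×204×10³) + 1/(20×10³) ].
P = 2.773 / 5.298×10⁻⁵ = 52340 N.
σ = P/A = 52340/2425 = 21.59 MPa.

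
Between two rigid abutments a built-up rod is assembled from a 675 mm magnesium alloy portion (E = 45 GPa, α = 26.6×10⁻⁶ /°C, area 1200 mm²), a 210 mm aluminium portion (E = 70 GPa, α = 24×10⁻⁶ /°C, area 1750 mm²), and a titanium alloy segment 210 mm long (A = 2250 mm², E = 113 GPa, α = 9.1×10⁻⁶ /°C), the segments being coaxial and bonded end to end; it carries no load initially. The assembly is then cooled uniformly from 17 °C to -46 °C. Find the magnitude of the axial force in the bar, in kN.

P ≈ 104 kN (tensile)

If the supports were absent, the total length change would be Σ αᵢΔT Lᵢ = 26.6×10⁻⁶×63×675 + 24×10⁻⁶×63×210 + 9.1×10⁻⁶×63×210 = 1.569 mm.
Since the ends are fixed, an axial force P builds up, equal in every segment, with P · Σ Lᵢ/(AᵢEᵢ) = δ_free.
Σ Lᵢ/(AᵢEᵢ) = 675/(1200×45×10³) + 210/(1750×70×10³) + 210/(2250×113×10³) = 1.504×10⁻⁵ mm/N.
P = 1.569 / 1.504×10⁻⁵ = 104300 N = 104.3 kN, tensile.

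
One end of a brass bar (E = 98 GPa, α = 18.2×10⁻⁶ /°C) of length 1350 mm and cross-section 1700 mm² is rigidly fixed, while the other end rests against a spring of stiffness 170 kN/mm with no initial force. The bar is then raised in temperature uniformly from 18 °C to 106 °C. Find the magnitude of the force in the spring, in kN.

P ≈ 155 kN

Free thermal expansion: δ_free = αΔT L = 18.2×10⁻⁶ × 88 × 1350 = 2.162 mm.
Let P be the compressive force at the spring. The bar shortens elastically by PL/(AE) and the spring compresses by P/k; together these equal δ_free.
P [ L/(AE) + 1/k ] = δ_free → P [ 1350/(1700×98×10³) + 1/(170×10³) ] = 2.162.
P = 2.162 / 1.399×10⁻⁵ = 154600 N.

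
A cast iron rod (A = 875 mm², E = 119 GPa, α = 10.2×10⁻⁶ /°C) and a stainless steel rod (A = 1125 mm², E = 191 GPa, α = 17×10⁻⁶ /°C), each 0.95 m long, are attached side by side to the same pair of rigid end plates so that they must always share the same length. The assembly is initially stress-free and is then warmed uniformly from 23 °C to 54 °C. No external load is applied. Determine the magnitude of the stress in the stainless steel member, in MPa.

The stainless steel has the larger α, so on heating it would change length more than the cast iron if both were free. The rigid plates force a common final length, so the stainless steel is put into compression and the cast iron into tension, with equal and opposite forces P (no external load).
Compatibility of the two members (thermal + elastic change equal): (α₁ − α₂)ΔT = P·[1/(A₁E₁) + 1/(A₂E₂)].
|α₁ − α₂|·ΔT = 6.8×10⁻⁶ × 31 = 0.0002108.
1/(A₁E₁) + 1/(A₂E₂) = 1/(875×119×10³) + 1/(1125×191×10³) = 1.426×10⁻⁸ N⁻¹.
P = 0.0002108 / 1.426×10⁻⁸ = 14780 N = 14.78 kN.
σ_{stainless steel} = P/A₂ = 14780/1125 = 13.14 MPa, compressive.

σ ≈ 13.1 MPa (compressive)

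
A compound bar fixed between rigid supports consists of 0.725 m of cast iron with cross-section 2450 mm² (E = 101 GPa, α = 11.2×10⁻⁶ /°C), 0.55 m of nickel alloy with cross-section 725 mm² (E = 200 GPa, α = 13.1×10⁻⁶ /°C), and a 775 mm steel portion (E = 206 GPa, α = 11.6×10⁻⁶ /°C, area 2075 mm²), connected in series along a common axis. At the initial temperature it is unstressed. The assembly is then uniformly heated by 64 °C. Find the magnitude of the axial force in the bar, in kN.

If the supports were absent, the total length change would be Σ αᵢΔT Lᵢ = 11.2×10⁻⁶×64×725 + 13.1×10⁻⁶×64×550 + 11.6×10⁻⁶×64×775 = 1.556 mm.
The walls prevent any net length change, so an axial force P (same in every segment) develops. Compatibility: P · Σ Lᵢ/(AᵢEᵢ) = δ_free.
The series flexibility is Σ Lᵢ/(AᵢEᵢ) = 725/(2450×101×10³) + 550/(725×200×10³) + 775/(2075×206×10³) = 8.536×10⁻⁶ mm/N.
So P = 1.556 / 8.536×10⁻⁶ = 182.3 kN, compressive.

P ≈ 182 kN (compressive)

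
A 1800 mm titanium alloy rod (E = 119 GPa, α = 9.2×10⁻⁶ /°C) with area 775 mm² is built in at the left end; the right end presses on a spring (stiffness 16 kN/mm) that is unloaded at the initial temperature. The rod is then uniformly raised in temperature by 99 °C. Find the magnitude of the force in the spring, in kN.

The unrestrained thermal change is αΔT L = 9.2×10⁻⁶ × 99 × 1800 = 1.639 mm.
Let P be the compressive force at the spring. The rod shortens elastically by PL/(AE) and the spring compresses by P/k; together these equal δ_free.
P [ L/(AE) + 1/k ] = δ_free → P [ 1800/(775×119×10³) + 1/(16×10³) ] = 1.639.
P = 1.639 / 8.202×10⁻⁵ = 19990 N.

P ≈ 20 kN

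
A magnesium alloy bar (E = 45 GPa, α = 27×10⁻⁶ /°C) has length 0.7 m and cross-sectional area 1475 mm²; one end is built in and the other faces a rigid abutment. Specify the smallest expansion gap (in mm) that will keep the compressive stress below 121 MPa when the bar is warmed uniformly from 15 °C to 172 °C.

g ≈ 1.09 mm

With no wall the bar would lengthen by αΔT L = 27×10⁻⁶ × 157 × 700 = 2.967 mm.
At the allowable stress the elastic shortening the wall may impose is σL/E = 121 × 700 / (45×10³) = 1.882 mm.
The gap must absorb the remainder: g_min = 2.967 − 1.882 = 1.085 mm.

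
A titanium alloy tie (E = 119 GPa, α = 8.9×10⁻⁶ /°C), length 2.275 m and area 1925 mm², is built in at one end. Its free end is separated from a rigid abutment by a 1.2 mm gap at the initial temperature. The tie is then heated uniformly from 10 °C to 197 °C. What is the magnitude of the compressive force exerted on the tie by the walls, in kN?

P ≈ 260 kN

Unrestrained expansion: δ_free = αΔT L = 8.9×10⁻⁶ × 187 × 2275 = 3.786 mm.
After closing the 1.2 mm clearance, 3.786 − 1.2 = 2.586 mm of expansion remains to be suppressed by the wall.
Compatibility: PL/(AE) = 2.586 mm, so σ = P/A = E × (2.586/2275) = 135.3 MPa.
P = σA = 135.3 × 1925 = 260.4 kN.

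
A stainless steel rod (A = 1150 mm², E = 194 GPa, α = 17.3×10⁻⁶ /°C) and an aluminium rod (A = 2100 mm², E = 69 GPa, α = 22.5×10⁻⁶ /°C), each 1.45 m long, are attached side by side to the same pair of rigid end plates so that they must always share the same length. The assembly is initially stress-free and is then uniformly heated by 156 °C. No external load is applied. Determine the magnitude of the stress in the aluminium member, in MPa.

σ ≈ 33.9 MPa (compressive)

Equilibrium of a rigid end plate with no external load gives equal and opposite internal forces ±P in the two members. Since α_{aluminium} > α_{stainless steel}, heating drives the aluminium into compression and the stainless steel into tension.
Equating the net (thermal + elastic) strains gives |α₁ − α₂|·ΔT = P·[1/(A₁E₁) + 1/(A₂E₂)].
|α₁ − α₂|·ΔT = 5.2×10⁻⁶ × 156 = 0.0008112.
1/(A₁E₁) + 1/(A₂E₂) = 1/(1150×194×10³) + 1/(2100×69×10³) = 1.138×10⁻⁸ N⁻¹.
So P = 0.0008112 / 1.138×10⁻⁸ = 71.26 kN.
σ_{aluminium} = P/A₂ = 71260/2100 = 33.93 MPa, compressive.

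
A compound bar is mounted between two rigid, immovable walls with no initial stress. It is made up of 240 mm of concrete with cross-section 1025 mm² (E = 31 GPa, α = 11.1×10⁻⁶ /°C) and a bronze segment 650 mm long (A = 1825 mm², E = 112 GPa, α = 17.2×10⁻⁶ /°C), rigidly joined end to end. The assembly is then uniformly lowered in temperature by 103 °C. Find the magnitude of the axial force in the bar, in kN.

P ≈ 133 kN (tensile)

Free thermal contraction of the whole bar: Σ αᵢΔT Lᵢ = 11.1×10⁻⁶×103×240 + 17.2×10⁻⁶×103×650 = 1.426 mm.
The walls prevent any net length change, so an axial force P (same in every segment) develops. Compatibility: P · Σ Lᵢ/(AᵢEᵢ) = δ_free.
The series flexibility is Σ Lᵢ/(AᵢEᵢ) = 240/(1025×31×10³) + 650/(1825×112×10³) = 1.073×10⁻⁵ mm/N.
Hence P = δ_free / Σ(L/AE) = 1.426/1.073×10⁻⁵ = 132.9 kN (tensile).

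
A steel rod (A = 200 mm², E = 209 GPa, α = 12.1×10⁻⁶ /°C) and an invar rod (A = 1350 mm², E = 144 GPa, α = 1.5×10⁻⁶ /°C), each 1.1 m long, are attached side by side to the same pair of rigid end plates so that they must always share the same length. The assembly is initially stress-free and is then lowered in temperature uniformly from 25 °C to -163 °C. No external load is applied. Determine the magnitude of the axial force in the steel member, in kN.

Both members must finish at the same length. With the larger α, the steel tends to over-contract; the plates restrain it, putting the steel in tension and the invar in compression. With no external load the two internal forces are equal and opposite, magnitude P.
Compatibility of the two members (thermal + elastic change equal): (α₁ − α₂)ΔT = P·[1/(A₁E₁) + 1/(A₂E₂)].
|α₁ − α₂|·ΔT = 10.6×10⁻⁶ × 188 = 0.001993.
1/(A₁E₁) + 1/(A₂E₂) = 1/(200×209×10³) + 1/(1350×144×10³) = 2.907×10⁻⁸ N⁻¹.
P = 0.001993 / 2.907×10⁻⁸ = 68560 N = 68.56 kN.

P ≈ 68.6 kN (tensile in the steel)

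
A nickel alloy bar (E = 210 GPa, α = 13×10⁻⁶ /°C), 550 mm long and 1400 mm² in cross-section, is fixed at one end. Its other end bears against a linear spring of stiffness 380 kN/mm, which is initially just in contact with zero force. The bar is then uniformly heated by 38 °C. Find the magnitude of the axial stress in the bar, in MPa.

Free thermal expansion: δ_free = αΔT L = 13×10⁻⁶ × 38 × 550 = 0.2717 mm.
With a force P in the spring, the elastic change of the bar is PL/(AE) and that of the spring is P/k; compatibility requires their sum to equal δ_free.
So P = δ_free / [L/(AE) + 1/k] = 0.2717 / [ 550/(1400×210×10³) + 1/(380×10³) ].
P = 0.2717 / 4.502×10⁻⁶ = 60350 N.
σ = P/A = 60350/1400 = 43.1 MPa.

σ ≈ 43.1 MPa (compressive)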